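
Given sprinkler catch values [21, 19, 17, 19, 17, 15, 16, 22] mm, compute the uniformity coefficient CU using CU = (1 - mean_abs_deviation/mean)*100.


mean = 18.250000 mm
MAD = 2.000000 mm
CU = (1 - 2.000000/18.250000)*100

89.0411 %


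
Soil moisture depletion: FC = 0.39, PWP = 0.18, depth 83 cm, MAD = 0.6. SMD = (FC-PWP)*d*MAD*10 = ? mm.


SMD = (FC - PWP) * d * MAD * 10
SMD = (0.39 - 0.18) * 83 * 0.6 * 10
SMD = 0.2100 * 83 * 0.6 * 10

104.5800 mm


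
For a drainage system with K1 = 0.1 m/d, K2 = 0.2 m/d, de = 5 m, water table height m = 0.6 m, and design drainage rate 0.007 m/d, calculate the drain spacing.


S^2 = 8*K2*de*m/q + 4*K1*m^2/q
S^2 = 8*0.2*5*0.6/0.007 + 4*0.1*0.6^2/0.007
S = sqrt(706.2857)

26.5760 m


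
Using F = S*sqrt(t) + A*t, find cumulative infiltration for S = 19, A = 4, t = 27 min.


F = S*sqrt(t) + A*t
F = 19*sqrt(27) + 4*27
F = 19*5.196152 + 108

206.7269 mm


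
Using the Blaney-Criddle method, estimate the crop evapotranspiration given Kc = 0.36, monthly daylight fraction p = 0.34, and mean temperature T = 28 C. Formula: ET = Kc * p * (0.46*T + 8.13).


ET = Kc * p * (0.46*T + 8.13)
ET = 0.36 * 0.34 * (0.46*28 + 8.13)
ET = 0.36 * 0.34 * 21.0100

2.5716 mm/day


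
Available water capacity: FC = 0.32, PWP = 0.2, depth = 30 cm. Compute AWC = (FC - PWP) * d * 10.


AWC = (FC - PWP) * d * 10
AWC = (0.32 - 0.2) * 30 * 10
AWC = 0.1200 * 30 * 10

36.0000 mm


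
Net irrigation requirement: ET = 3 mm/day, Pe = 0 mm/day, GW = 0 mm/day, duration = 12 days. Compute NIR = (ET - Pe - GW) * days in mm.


Daily deficit = ET - Pe - GW = 3 - 0 - 0 = 3 mm/day
NIR = 3 * 12 = 36 mm

36.0000 mm


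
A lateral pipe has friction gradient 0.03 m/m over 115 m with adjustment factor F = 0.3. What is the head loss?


hf = J * L * F = 0.03 * 115 * 0.3 = 1.0350 m

1.0350 m


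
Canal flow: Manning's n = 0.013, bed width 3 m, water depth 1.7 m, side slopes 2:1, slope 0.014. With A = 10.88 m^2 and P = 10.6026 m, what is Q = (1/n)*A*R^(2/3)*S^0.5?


R = A/P = 10.88/10.6026 = 1.026163
Q = (1/0.013) * 10.88 * 1.026163^(2/3) * 0.014^0.5

100.7458 m^3/s


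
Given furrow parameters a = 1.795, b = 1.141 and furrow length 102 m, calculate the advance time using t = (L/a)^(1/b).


t = (L/a)^(1/b)
t = (102/1.795)^(1/1.141)
t = 56.824513^(1/1.141)

34.4919 min


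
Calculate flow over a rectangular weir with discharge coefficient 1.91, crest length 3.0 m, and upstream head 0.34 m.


Q = C * L * H^(3/2) = 1.91 * 3.0 * 0.34^1.5 = 1.91 * 3.0 * 0.198252

1.1360 m^3/s


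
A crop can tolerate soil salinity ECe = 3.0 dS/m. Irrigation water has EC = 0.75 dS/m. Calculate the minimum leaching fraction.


LR = ECiw / (5*ECe - ECiw)
LR = 0.75 / (5*3.0 - 0.75)
LR = 0.75 / 14.2500

0.0526


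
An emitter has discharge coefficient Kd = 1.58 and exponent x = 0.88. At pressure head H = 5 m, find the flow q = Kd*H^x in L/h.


q = Kd * H^x = 1.58 * 5^0.88 = 1.58 * 4.121863

6.5125 L/h


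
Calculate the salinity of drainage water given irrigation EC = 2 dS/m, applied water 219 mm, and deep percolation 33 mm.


EC_dw = EC_iw * D_iw / D_dw
EC_dw = 2 * 219 / 33
EC_dw = 438 / 33

13.2727 dS/m


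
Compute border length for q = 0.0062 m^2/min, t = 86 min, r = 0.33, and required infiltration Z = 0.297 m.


L = q*t/((1+r)*Z)
L = 0.0062*86/((1+0.33)*0.297)
L = 0.5332/0.39501

1.3498 m


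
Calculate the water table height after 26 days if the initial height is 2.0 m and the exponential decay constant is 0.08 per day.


m = m0 * exp(-k*t)
m = 2.0 * exp(-0.08 * 26)
m = 2.0 * exp(-2.0800)

0.2499 m


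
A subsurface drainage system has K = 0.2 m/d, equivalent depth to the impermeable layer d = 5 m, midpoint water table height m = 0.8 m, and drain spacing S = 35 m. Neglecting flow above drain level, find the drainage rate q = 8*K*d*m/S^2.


q = 8*K*d*m/S^2
q = 8*0.2*5*0.8/35^2
q = 6.4000 / 1225

0.0052 m/d


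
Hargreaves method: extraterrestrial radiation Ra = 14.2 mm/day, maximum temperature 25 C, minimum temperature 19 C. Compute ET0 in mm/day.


Tmean = (Tmax + Tmin)/2 = (25 + 19)/2 = 22.0
ET0 = 0.0023 * 14.2 * (22.0 + 17.8) * sqrt(25 - 19)
ET0 = 0.0023 * 14.2 * 39.8 * 2.449490

3.1840 mm/day


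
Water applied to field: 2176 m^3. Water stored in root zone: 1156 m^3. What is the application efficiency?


Ea = V_root / V_field * 100 = 1156 / 2176 * 100 = 53.1250%

53.1250 %


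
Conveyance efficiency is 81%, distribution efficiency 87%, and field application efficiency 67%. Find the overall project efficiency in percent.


Ec = 0.81, Eb = 0.87, Ea = 0.67
E = 0.81 * 0.87 * 0.67 * 100 = 47.2149%

47.2149 %


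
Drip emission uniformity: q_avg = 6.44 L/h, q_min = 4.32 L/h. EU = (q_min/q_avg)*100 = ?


EU = (q_min/q_avg)*100 = (4.32/6.44)*100 = 67.0807%

67.0807 %


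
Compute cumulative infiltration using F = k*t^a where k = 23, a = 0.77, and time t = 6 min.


F = k * t^a = 23 * 6^0.77
F = 23 * 3.973530

91.3912 mm


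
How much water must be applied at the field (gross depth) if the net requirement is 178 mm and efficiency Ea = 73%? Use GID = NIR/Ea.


Ea = 73% = 0.73
GID = NIR / Ea = 178 / 0.73 = 243.8356 mm

243.8356 mm


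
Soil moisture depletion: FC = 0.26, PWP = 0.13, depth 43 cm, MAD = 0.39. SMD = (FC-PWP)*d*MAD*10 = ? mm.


SMD = (FC - PWP) * d * MAD * 10
SMD = (0.26 - 0.13) * 43 * 0.39 * 10
SMD = 0.1300 * 43 * 0.39 * 10

21.8010 mm


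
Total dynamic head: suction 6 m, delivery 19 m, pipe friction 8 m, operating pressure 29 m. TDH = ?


TDH = Hs + Hd + hf + Hp = 6 + 19 + 8 + 29 = 62

62 m


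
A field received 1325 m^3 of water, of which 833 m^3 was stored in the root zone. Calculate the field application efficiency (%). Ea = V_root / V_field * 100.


Ea = V_root / V_field * 100 = 833 / 1325 * 100 = 62.8679%

62.8679 %


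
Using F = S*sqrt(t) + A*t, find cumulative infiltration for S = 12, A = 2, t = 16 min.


F = S*sqrt(t) + A*t
F = 12*sqrt(16) + 2*16
F = 12*4.000000 + 32

80.0000 mm


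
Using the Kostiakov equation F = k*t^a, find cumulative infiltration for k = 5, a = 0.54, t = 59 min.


F = k * t^a = 5 * 59^0.54
F = 5 * 9.041908

45.2095 mm


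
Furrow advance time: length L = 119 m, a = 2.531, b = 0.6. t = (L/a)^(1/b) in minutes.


t = (L/a)^(1/b)
t = (119/2.531)^(1/0.6)
t = 47.016989^(1/0.6)

612.4792 min


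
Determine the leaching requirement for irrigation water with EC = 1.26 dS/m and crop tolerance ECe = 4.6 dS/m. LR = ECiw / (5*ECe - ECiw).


LR = ECiw / (5*ECe - ECiw)
LR = 1.26 / (5*4.6 - 1.26)
LR = 1.26 / 21.7400

0.0580


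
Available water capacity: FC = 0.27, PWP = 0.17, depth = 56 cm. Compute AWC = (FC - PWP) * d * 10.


AWC = (FC - PWP) * d * 10
AWC = (0.27 - 0.17) * 56 * 10
AWC = 0.1000 * 56 * 10

56.0000 mm


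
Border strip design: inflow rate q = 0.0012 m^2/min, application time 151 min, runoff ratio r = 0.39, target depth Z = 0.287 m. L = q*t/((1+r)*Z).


L = q*t/((1+r)*Z)
L = 0.0012*151/((1+0.39)*0.287)
L = 0.1812/0.39893

0.4542 m


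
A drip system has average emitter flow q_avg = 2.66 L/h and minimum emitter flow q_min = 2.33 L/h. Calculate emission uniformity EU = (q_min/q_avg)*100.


EU = (q_min/q_avg)*100 = (2.33/2.66)*100 = 87.5940%

87.5940 %


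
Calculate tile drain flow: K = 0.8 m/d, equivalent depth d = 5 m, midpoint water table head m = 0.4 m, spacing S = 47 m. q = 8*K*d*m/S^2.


q = 8*K*d*m/S^2
q = 8*0.8*5*0.4/47^2
q = 12.8000 / 2209

0.0058 m/d


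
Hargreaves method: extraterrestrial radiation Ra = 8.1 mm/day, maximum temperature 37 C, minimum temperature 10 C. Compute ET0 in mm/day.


Tmean = (Tmax + Tmin)/2 = (37 + 10)/2 = 23.5
ET0 = 0.0023 * 8.1 * (23.5 + 17.8) * sqrt(37 - 10)
ET0 = 0.0023 * 8.1 * 41.3 * 5.196152

3.9980 mm/day


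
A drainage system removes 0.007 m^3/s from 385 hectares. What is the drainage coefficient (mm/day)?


DC = Q * 86400 / (A * 10000) * 1000
DC = 0.007 * 86400 / (385 * 10000) * 1000
DC = 604800.0000 / 3850000

0.1571 mm/day


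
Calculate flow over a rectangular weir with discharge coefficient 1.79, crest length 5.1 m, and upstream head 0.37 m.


Q = C * L * H^(3/2) = 1.79 * 5.1 * 0.37^1.5 = 1.79 * 5.1 * 0.225062

2.0546 m^3/s


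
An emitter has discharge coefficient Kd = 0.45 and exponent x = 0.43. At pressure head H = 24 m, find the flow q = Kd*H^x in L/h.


q = Kd * H^x = 0.45 * 24^0.43 = 0.45 * 3.921849

1.7648 L/h


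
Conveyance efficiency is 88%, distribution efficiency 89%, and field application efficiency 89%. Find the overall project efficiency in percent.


Ec = 0.88, Eb = 0.89, Ea = 0.89
E = 0.88 * 0.89 * 0.89 * 100 = 69.7048%

69.7048 %


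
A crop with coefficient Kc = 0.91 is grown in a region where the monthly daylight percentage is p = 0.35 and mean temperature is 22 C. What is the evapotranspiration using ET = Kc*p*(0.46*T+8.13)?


ET = Kc * p * (0.46*T + 8.13)
ET = 0.91 * 0.35 * (0.46*22 + 8.13)
ET = 0.91 * 0.35 * 18.2500

5.8126 mm/day


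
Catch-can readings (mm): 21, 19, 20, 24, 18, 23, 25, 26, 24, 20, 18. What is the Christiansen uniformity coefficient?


mean = 21.636364 mm
MAD = 2.512397 mm
CU = (1 - 2.512397/21.636364)*100

88.3881 %


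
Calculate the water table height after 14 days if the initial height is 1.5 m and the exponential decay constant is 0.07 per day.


m = m0 * exp(-k*t)
m = 1.5 * exp(-0.07 * 14)
m = 1.5 * exp(-0.9800)

0.5630 m


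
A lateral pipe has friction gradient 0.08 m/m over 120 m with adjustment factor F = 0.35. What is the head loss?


hf = J * L * F = 0.08 * 120 * 0.35 = 3.3600 m

3.3600 m


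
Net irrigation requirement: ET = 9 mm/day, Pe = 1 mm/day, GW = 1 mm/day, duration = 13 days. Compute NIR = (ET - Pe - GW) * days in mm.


Daily deficit = ET - Pe - GW = 9 - 1 - 1 = 7 mm/day
NIR = 7 * 13 = 91 mm

91.0000 mm


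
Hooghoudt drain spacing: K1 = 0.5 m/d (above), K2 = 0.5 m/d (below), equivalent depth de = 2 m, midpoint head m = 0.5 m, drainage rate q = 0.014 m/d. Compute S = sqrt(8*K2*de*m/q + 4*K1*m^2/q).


S^2 = 8*K2*de*m/q + 4*K1*m^2/q
S^2 = 8*0.5*2*0.5/0.014 + 4*0.5*0.5^2/0.014
S = sqrt(321.4286)

17.9284 m


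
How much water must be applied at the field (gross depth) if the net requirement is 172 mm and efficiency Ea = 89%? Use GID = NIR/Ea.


Ea = 89% = 0.89
GID = NIR / Ea = 172 / 0.89 = 193.2584 mm

193.2584 mm


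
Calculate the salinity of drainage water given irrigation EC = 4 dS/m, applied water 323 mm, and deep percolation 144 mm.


EC_dw = EC_iw * D_iw / D_dw
EC_dw = 4 * 323 / 144
EC_dw = 1292 / 144

8.9722 dS/m


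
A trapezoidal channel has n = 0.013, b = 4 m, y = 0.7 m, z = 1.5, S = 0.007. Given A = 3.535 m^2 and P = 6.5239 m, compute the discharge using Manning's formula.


R = A/P = 3.535/6.5239 = 0.541854
Q = (1/0.013) * 3.535 * 0.541854^(2/3) * 0.007^0.5

15.1211 m^3/s


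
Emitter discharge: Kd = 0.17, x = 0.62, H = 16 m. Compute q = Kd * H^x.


q = Kd * H^x = 0.17 * 16^0.62 = 0.17 * 5.578975

0.9484 L/h


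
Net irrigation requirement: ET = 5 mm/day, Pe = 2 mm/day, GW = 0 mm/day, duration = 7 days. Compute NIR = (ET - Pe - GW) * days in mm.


Daily deficit = ET - Pe - GW = 5 - 2 - 0 = 3 mm/day
NIR = 3 * 7 = 21 mm

21.0000 mm


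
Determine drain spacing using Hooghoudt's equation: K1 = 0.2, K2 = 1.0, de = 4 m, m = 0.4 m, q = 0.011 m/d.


S^2 = 8*K2*de*m/q + 4*K1*m^2/q
S^2 = 8*1.0*4*0.4/0.011 + 4*0.2*0.4^2/0.011
S = sqrt(1175.2727)

34.2823 m


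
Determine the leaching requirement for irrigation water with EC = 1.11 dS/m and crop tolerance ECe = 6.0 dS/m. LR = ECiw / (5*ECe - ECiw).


LR = ECiw / (5*ECe - ECiw)
LR = 1.11 / (5*6.0 - 1.11)
LR = 1.11 / 28.8900

0.0384


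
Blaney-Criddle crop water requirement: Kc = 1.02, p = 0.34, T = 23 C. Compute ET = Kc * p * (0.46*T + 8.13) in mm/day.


ET = Kc * p * (0.46*T + 8.13)
ET = 1.02 * 0.34 * (0.46*23 + 8.13)
ET = 1.02 * 0.34 * 18.7100

6.4886 mm/day


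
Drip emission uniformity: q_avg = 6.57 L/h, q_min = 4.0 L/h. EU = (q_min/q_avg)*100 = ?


EU = (q_min/q_avg)*100 = (4.0/6.57)*100 = 60.8828%

60.8828 %


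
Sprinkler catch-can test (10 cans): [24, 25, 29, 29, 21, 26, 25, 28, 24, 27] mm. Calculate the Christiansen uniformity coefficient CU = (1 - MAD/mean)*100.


mean = 25.800000 mm
MAD = 2.000000 mm
CU = (1 - 2.000000/25.800000)*100

92.2481 %


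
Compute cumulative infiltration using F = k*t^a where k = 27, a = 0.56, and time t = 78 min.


F = k * t^a = 27 * 78^0.56
F = 27 * 11.470252

309.6968 mm


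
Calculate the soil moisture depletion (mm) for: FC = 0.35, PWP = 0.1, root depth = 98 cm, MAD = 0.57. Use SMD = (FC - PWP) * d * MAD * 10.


SMD = (FC - PWP) * d * MAD * 10
SMD = (0.35 - 0.1) * 98 * 0.57 * 10
SMD = 0.2500 * 98 * 0.57 * 10

139.6500 mm


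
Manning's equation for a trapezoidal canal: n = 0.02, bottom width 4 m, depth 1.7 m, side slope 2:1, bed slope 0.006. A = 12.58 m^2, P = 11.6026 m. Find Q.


R = A/P = 12.58/11.6026 = 1.084240
Q = (1/0.02) * 12.58 * 1.084240^(2/3) * 0.006^0.5

51.4213 m^3/s


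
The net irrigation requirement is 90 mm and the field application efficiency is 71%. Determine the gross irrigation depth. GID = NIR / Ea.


Ea = 71% = 0.71
GID = NIR / Ea = 90 / 0.71 = 126.7606 mm

126.7606 mm


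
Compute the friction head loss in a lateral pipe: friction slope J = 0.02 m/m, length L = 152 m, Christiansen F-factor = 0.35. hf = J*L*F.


hf = J * L * F = 0.02 * 152 * 0.35 = 1.0640 m

1.0640 m


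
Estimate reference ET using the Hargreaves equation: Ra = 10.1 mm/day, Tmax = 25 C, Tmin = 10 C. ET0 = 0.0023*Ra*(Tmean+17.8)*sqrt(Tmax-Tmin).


Tmean = (Tmax + Tmin)/2 = (25 + 10)/2 = 17.5
ET0 = 0.0023 * 10.1 * (17.5 + 17.8) * sqrt(25 - 10)
ET0 = 0.0023 * 10.1 * 35.3 * 3.872983

3.1759 mm/day


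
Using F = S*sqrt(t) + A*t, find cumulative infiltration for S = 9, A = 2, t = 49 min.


F = S*sqrt(t) + A*t
F = 9*sqrt(49) + 2*49
F = 9*7.000000 + 98

161.0000 mm


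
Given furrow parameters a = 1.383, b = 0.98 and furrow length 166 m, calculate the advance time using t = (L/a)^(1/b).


t = (L/a)^(1/b)
t = (166/1.383)^(1/0.98)
t = 120.028923^(1/0.98)

132.3489 min


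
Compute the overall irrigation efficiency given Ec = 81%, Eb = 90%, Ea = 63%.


Ec = 0.81, Eb = 0.9, Ea = 0.63
E = 0.81 * 0.9 * 0.63 * 100 = 45.9270%

45.9270 %


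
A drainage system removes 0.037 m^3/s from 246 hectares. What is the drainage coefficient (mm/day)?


DC = Q * 86400 / (A * 10000) * 1000
DC = 0.037 * 86400 / (246 * 10000) * 1000
DC = 3196800.0000 / 2460000

1.2995 mm/day


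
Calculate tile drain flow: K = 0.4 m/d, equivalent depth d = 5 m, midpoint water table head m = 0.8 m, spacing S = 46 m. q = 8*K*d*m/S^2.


q = 8*K*d*m/S^2
q = 8*0.4*5*0.8/46^2
q = 12.8000 / 2116

0.0060 m/d


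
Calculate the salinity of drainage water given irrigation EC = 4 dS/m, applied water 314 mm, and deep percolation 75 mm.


EC_dw = EC_iw * D_iw / D_dw
EC_dw = 4 * 314 / 75
EC_dw = 1256 / 75

16.7467 dS/m


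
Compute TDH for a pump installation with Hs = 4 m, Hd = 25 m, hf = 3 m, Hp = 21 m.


TDH = Hs + Hd + hf + Hp = 4 + 25 + 3 + 21 = 53

53 m


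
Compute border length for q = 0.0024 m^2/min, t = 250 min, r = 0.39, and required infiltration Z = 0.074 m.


L = q*t/((1+r)*Z)
L = 0.0024*250/((1+0.39)*0.074)
L = 0.6/0.10286

5.8332 m


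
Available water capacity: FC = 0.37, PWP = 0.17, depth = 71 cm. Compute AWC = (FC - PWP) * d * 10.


AWC = (FC - PWP) * d * 10
AWC = (0.37 - 0.17) * 71 * 10
AWC = 0.2000 * 71 * 10

142.0000 mm


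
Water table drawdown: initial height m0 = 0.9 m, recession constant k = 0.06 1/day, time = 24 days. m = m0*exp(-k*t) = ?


m = m0 * exp(-k*t)
m = 0.9 * exp(-0.06 * 24)
m = 0.9 * exp(-1.4400)

0.2132 m


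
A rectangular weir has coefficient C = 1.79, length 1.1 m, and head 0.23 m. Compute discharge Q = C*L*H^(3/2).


Q = C * L * H^(3/2) = 1.79 * 1.1 * 0.23^1.5 = 1.79 * 1.1 * 0.110304

0.2172 m^3/s


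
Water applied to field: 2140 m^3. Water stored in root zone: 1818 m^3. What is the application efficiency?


Ea = V_root / V_field * 100 = 1818 / 2140 * 100 = 84.9533%

84.9533 %


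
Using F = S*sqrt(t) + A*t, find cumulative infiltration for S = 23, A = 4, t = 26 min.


F = S*sqrt(t) + A*t
F = 23*sqrt(26) + 4*26
F = 23*5.099020 + 104

221.2775 mm


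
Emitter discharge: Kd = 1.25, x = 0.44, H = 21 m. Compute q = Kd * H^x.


q = Kd * H^x = 1.25 * 21^0.44 = 1.25 * 3.817478

4.7718 L/h


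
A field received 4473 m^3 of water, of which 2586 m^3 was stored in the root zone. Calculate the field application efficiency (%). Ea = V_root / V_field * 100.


Ea = V_root / V_field * 100 = 2586 / 4473 * 100 = 57.8135%

57.8135 %


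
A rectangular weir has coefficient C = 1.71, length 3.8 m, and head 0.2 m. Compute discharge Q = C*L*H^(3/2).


Q = C * L * H^(3/2) = 1.71 * 3.8 * 0.2^1.5 = 1.71 * 3.8 * 0.089443

0.5812 m^3/s


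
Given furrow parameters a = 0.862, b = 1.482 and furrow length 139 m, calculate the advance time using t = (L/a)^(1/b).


t = (L/a)^(1/b)
t = (139/0.862)^(1/1.482)
t = 161.252900^(1/1.482)

30.8707 min


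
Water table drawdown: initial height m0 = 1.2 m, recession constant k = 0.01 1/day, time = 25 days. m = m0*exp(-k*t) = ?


m = m0 * exp(-k*t)
m = 1.2 * exp(-0.01 * 25)
m = 1.2 * exp(-0.2500)

0.9346 m


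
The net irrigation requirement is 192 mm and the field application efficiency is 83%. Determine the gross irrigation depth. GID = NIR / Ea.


Ea = 83% = 0.83
GID = NIR / Ea = 192 / 0.83 = 231.3253 mm

231.3253 mm


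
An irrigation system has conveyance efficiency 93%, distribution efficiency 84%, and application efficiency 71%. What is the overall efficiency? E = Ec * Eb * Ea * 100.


Ec = 0.93, Eb = 0.84, Ea = 0.71
E = 0.93 * 0.84 * 0.71 * 100 = 55.4652%

55.4652 %


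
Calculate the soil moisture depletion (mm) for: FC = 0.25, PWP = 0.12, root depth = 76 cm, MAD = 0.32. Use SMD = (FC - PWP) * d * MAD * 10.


SMD = (FC - PWP) * d * MAD * 10
SMD = (0.25 - 0.12) * 76 * 0.32 * 10
SMD = 0.1300 * 76 * 0.32 * 10

31.6160 mm


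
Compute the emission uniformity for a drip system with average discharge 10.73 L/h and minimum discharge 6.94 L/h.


EU = (q_min/q_avg)*100 = (6.94/10.73)*100 = 64.6785%

64.6785 %


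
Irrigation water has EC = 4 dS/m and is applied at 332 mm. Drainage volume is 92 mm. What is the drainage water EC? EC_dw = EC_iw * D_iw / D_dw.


EC_dw = EC_iw * D_iw / D_dw
EC_dw = 4 * 332 / 92
EC_dw = 1328 / 92

14.4348 dS/m


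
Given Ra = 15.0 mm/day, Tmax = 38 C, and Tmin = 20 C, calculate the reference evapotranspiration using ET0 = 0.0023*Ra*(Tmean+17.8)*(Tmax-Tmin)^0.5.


Tmean = (Tmax + Tmin)/2 = (38 + 20)/2 = 29.0
ET0 = 0.0023 * 15.0 * (29.0 + 17.8) * sqrt(38 - 20)
ET0 = 0.0023 * 15.0 * 46.8 * 4.242641

6.8502 mm/day


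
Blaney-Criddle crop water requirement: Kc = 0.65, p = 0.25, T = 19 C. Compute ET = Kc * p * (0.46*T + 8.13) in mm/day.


ET = Kc * p * (0.46*T + 8.13)
ET = 0.65 * 0.25 * (0.46*19 + 8.13)
ET = 0.65 * 0.25 * 16.8700

2.7414 mm/day


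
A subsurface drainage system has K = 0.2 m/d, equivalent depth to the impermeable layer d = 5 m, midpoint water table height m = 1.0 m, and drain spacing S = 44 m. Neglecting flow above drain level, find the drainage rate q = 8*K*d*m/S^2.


q = 8*K*d*m/S^2
q = 8*0.2*5*1.0/44^2
q = 8.0000 / 1936

0.0041 m/d


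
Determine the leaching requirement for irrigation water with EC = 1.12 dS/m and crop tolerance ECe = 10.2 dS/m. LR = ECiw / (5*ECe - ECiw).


LR = ECiw / (5*ECe - ECiw)
LR = 1.12 / (5*10.2 - 1.12)
LR = 1.12 / 49.8800

0.0225


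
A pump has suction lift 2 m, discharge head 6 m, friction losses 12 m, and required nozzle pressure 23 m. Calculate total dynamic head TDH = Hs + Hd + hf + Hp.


TDH = Hs + Hd + hf + Hp = 2 + 6 + 12 + 23 = 43

43 m


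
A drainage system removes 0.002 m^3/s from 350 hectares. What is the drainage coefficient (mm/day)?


DC = Q * 86400 / (A * 10000) * 1000
DC = 0.002 * 86400 / (350 * 10000) * 1000
DC = 172800.0000 / 3500000

0.0494 mm/day


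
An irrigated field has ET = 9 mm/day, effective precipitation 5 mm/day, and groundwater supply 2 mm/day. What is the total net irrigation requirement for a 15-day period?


Daily deficit = ET - Pe - GW = 9 - 5 - 2 = 2 mm/day
NIR = 2 * 15 = 30 mm

30.0000 mm


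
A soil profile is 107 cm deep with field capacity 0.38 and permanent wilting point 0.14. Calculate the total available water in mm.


AWC = (FC - PWP) * d * 10
AWC = (0.38 - 0.14) * 107 * 10
AWC = 0.2400 * 107 * 10

256.8000 mm


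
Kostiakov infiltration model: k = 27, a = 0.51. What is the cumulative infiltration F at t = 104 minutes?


F = k * t^a = 27 * 104^0.51
F = 27 * 10.682847

288.4369 mm


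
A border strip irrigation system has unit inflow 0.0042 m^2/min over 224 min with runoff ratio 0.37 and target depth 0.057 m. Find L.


L = q*t/((1+r)*Z)
L = 0.0042*224/((1+0.37)*0.057)
L = 0.9408/0.07809

12.0476 m


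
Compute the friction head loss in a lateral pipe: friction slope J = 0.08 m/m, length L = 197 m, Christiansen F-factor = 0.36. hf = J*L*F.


hf = J * L * F = 0.08 * 197 * 0.36 = 5.6736 m

5.6736 m


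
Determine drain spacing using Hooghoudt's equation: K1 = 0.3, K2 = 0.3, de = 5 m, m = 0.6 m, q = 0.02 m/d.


S^2 = 8*K2*de*m/q + 4*K1*m^2/q
S^2 = 8*0.3*5*0.6/0.02 + 4*0.3*0.6^2/0.02
S = sqrt(381.6000)

19.5346 m


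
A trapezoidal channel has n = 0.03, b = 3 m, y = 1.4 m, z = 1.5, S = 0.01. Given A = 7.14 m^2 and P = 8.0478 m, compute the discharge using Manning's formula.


R = A/P = 7.14/8.0478 = 0.887199
Q = (1/0.03) * 7.14 * 0.887199^(2/3) * 0.01^0.5

21.9748 m^3/s


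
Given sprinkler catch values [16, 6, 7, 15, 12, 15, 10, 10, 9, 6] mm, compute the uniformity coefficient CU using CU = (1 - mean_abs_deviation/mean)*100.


mean = 10.600000 mm
MAD = 3.120000 mm
CU = (1 - 3.120000/10.600000)*100

70.5660 %


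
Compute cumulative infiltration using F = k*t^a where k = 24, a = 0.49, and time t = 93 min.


F = k * t^a = 24 * 93^0.49
F = 24 * 9.216301

221.1912 mm


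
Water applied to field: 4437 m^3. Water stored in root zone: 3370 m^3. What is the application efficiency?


Ea = V_root / V_field * 100 = 3370 / 4437 * 100 = 75.9522%

75.9522 %


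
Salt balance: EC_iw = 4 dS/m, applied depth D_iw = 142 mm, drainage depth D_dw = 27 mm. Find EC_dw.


EC_dw = EC_iw * D_iw / D_dw
EC_dw = 4 * 142 / 27
EC_dw = 568 / 27

21.0370 dS/m


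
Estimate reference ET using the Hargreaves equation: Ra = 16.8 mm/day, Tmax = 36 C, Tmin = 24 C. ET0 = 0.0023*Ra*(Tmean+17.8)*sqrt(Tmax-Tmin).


Tmean = (Tmax + Tmin)/2 = (36 + 24)/2 = 30.0
ET0 = 0.0023 * 16.8 * (30.0 + 17.8) * sqrt(36 - 24)
ET0 = 0.0023 * 16.8 * 47.8 * 3.464102

6.3982 mm/day


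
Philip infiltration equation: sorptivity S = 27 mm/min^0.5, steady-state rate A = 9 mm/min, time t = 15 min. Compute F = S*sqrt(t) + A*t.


F = S*sqrt(t) + A*t
F = 27*sqrt(15) + 9*15
F = 27*3.872983 + 135

239.5705 mm


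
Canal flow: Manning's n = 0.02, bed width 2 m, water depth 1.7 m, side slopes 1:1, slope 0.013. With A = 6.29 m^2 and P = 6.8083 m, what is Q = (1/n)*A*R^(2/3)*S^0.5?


R = A/P = 6.29/6.8083 = 0.923872
Q = (1/0.02) * 6.29 * 0.923872^(2/3) * 0.013^0.5

34.0147 m^3/s


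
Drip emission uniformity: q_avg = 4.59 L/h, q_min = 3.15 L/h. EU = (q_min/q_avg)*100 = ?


EU = (q_min/q_avg)*100 = (3.15/4.59)*100 = 68.6275%

68.6275 %


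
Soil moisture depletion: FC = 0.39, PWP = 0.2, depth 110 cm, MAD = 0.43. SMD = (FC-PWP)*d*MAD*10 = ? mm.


SMD = (FC - PWP) * d * MAD * 10
SMD = (0.39 - 0.2) * 110 * 0.43 * 10
SMD = 0.1900 * 110 * 0.43 * 10

89.8700 mm


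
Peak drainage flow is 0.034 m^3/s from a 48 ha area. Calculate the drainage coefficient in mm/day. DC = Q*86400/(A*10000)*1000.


DC = Q * 86400 / (A * 10000) * 1000
DC = 0.034 * 86400 / (48 * 10000) * 1000
DC = 2937600.0000 / 480000

6.1200 mm/day


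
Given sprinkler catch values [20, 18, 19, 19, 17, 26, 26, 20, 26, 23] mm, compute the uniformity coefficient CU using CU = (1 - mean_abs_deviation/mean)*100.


mean = 21.400000 mm
MAD = 3.080000 mm
CU = (1 - 3.080000/21.400000)*100

85.6075 %


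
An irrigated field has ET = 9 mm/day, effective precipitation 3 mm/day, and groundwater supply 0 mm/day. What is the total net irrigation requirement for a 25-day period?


Daily deficit = ET - Pe - GW = 9 - 3 - 0 = 6 mm/day
NIR = 6 * 25 = 150 mm

150.0000 mm


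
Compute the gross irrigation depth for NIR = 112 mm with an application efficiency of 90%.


Ea = 90% = 0.9
GID = NIR / Ea = 112 / 0.9 = 124.4444 mm

124.4444 mm


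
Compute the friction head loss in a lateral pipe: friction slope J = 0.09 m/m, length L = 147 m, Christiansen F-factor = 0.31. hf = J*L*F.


hf = J * L * F = 0.09 * 147 * 0.31 = 4.1013 m

4.1013 m


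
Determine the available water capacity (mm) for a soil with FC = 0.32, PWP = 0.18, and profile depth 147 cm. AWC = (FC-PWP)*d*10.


AWC = (FC - PWP) * d * 10
AWC = (0.32 - 0.18) * 147 * 10
AWC = 0.1400 * 147 * 10

205.8000 mm


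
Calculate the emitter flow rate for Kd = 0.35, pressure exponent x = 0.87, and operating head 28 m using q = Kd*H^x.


q = Kd * H^x = 0.35 * 28^0.87 = 0.35 * 18.156306

6.3547 L/h


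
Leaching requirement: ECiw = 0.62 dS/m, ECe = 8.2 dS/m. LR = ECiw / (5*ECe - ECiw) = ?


LR = ECiw / (5*ECe - ECiw)
LR = 0.62 / (5*8.2 - 0.62)
LR = 0.62 / 40.3800

0.0154


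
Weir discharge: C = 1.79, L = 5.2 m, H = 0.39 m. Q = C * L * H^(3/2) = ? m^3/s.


Q = C * L * H^(3/2) = 1.79 * 5.2 * 0.39^1.5 = 1.79 * 5.2 * 0.243555

2.2670 m^3/s


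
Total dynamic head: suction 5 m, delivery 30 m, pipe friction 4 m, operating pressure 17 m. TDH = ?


TDH = Hs + Hd + hf + Hp = 5 + 30 + 4 + 17 = 56

56 m


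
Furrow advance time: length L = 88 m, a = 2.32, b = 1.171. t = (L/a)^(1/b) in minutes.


t = (L/a)^(1/b)
t = (88/2.32)^(1/1.171)
t = 37.931034^(1/1.171)

22.3057 min


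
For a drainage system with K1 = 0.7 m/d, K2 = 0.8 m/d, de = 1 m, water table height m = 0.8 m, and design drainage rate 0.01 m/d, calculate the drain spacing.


S^2 = 8*K2*de*m/q + 4*K1*m^2/q
S^2 = 8*0.8*1*0.8/0.01 + 4*0.7*0.8^2/0.01
S = sqrt(691.2000)

26.2907 m


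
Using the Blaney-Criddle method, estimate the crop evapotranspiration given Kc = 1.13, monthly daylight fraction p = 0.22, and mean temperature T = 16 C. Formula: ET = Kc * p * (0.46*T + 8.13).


ET = Kc * p * (0.46*T + 8.13)
ET = 1.13 * 0.22 * (0.46*16 + 8.13)
ET = 1.13 * 0.22 * 15.4900

3.8508 mm/day


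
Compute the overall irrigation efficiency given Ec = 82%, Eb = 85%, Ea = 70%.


Ec = 0.82, Eb = 0.85, Ea = 0.7
E = 0.82 * 0.85 * 0.7 * 100 = 48.7900%

48.7900 %


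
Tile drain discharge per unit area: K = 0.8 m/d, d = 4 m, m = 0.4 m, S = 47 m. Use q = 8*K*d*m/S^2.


q = 8*K*d*m/S^2
q = 8*0.8*4*0.4/47^2
q = 10.2400 / 2209

0.0046 m/d


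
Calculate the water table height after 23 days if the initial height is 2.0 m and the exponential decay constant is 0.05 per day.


m = m0 * exp(-k*t)
m = 2.0 * exp(-0.05 * 23)
m = 2.0 * exp(-1.1500)

0.6333 m


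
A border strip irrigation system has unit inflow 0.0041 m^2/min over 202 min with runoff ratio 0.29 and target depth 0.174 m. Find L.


L = q*t/((1+r)*Z)
L = 0.0041*202/((1+0.29)*0.174)
L = 0.8282/0.22446

3.6897 m


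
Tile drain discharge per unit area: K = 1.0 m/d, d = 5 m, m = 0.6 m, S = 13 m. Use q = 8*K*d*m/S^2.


q = 8*K*d*m/S^2
q = 8*1.0*5*0.6/13^2
q = 24.0000 / 169

0.1420 m/d


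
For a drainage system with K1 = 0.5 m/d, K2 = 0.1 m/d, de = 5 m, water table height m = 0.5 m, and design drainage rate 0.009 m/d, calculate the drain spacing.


S^2 = 8*K2*de*m/q + 4*K1*m^2/q
S^2 = 8*0.1*5*0.5/0.009 + 4*0.5*0.5^2/0.009
S = sqrt(277.7778)

16.6667 m


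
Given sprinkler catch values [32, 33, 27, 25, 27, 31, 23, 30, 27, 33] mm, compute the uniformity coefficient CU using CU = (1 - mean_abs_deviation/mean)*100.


mean = 28.800000 mm
MAD = 3.000000 mm
CU = (1 - 3.000000/28.800000)*100

89.5833 %


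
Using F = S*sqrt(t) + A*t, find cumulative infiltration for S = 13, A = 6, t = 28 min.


F = S*sqrt(t) + A*t
F = 13*sqrt(28) + 6*28
F = 13*5.291503 + 168

236.7895 mm


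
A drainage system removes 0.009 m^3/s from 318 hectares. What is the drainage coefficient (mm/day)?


DC = Q * 86400 / (A * 10000) * 1000
DC = 0.009 * 86400 / (318 * 10000) * 1000
DC = 777600.0000 / 3180000

0.2445 mm/day


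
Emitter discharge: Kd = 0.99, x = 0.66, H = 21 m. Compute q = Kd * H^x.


q = Kd * H^x = 0.99 * 21^0.66 = 0.99 * 7.458727

7.3841 L/h


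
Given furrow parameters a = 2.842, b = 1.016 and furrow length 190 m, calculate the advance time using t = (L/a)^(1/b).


t = (L/a)^(1/b)
t = (190/2.842)^(1/1.016)
t = 66.854328^(1/1.016)

62.5731 min


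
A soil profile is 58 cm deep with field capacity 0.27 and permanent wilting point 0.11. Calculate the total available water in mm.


AWC = (FC - PWP) * d * 10
AWC = (0.27 - 0.11) * 58 * 10
AWC = 0.1600 * 58 * 10

92.8000 mm


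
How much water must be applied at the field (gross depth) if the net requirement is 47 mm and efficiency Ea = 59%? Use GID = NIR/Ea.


Ea = 59% = 0.59
GID = NIR / Ea = 47 / 0.59 = 79.6610 mm

79.6610 mm


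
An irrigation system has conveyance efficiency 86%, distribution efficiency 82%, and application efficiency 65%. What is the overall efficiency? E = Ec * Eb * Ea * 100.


Ec = 0.86, Eb = 0.82, Ea = 0.65
E = 0.86 * 0.82 * 0.65 * 100 = 45.8380%

45.8380 %


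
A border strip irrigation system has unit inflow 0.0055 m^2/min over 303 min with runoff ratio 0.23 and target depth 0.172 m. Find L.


L = q*t/((1+r)*Z)
L = 0.0055*303/((1+0.23)*0.172)
L = 1.6665/0.21156

7.8772 m


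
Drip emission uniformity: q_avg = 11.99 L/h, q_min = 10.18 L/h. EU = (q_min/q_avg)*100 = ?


EU = (q_min/q_avg)*100 = (10.18/11.99)*100 = 84.9041%

84.9041 %


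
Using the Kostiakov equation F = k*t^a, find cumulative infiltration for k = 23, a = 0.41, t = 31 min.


F = k * t^a = 23 * 31^0.41
F = 23 * 4.087505

94.0126 mm


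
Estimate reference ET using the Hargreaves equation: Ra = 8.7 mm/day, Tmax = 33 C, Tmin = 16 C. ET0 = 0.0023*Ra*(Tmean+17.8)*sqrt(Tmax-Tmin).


Tmean = (Tmax + Tmin)/2 = (33 + 16)/2 = 24.5
ET0 = 0.0023 * 8.7 * (24.5 + 17.8) * sqrt(33 - 16)
ET0 = 0.0023 * 8.7 * 42.3 * 4.123106

3.4899 mm/day


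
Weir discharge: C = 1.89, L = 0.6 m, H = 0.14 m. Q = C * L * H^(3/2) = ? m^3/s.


Q = C * L * H^(3/2) = 1.89 * 0.6 * 0.14^1.5 = 1.89 * 0.6 * 0.052383

0.0594 m^3/s


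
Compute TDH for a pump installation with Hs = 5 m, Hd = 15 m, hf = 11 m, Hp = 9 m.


TDH = Hs + Hd + hf + Hp = 5 + 15 + 11 + 9 = 40

40 m


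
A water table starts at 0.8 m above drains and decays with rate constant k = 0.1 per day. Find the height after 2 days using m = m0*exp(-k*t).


m = m0 * exp(-k*t)
m = 0.8 * exp(-0.1 * 2)
m = 0.8 * exp(-0.2000)

0.6550 m


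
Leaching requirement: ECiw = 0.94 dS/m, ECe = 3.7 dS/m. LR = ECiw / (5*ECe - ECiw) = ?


LR = ECiw / (5*ECe - ECiw)
LR = 0.94 / (5*3.7 - 0.94)
LR = 0.94 / 17.5600

0.0535


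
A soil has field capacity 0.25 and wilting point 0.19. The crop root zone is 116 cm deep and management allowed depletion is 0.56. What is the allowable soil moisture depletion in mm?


SMD = (FC - PWP) * d * MAD * 10
SMD = (0.25 - 0.19) * 116 * 0.56 * 10
SMD = 0.0600 * 116 * 0.56 * 10

38.9760 mm


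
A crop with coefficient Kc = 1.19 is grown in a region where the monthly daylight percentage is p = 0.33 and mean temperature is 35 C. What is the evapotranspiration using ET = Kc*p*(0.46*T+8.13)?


ET = Kc * p * (0.46*T + 8.13)
ET = 1.19 * 0.33 * (0.46*35 + 8.13)
ET = 1.19 * 0.33 * 24.2300

9.5151 mm/day


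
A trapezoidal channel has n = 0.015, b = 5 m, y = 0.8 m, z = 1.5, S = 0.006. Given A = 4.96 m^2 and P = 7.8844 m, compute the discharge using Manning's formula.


R = A/P = 4.96/7.8844 = 0.629090
Q = (1/0.015) * 4.96 * 0.629090^(2/3) * 0.006^0.5

18.8051 m^3/s


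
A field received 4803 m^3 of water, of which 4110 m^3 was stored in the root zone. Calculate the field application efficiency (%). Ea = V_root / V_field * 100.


Ea = V_root / V_field * 100 = 4110 / 4803 * 100 = 85.5715%

85.5715 %


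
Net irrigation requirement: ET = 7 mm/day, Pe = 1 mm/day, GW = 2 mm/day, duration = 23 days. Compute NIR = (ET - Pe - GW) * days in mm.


Daily deficit = ET - Pe - GW = 7 - 1 - 2 = 4 mm/day
NIR = 4 * 23 = 92 mm

92.0000 mm


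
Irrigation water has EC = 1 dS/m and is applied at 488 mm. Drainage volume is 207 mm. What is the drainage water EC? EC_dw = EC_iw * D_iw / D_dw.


EC_dw = EC_iw * D_iw / D_dw
EC_dw = 1 * 488 / 207
EC_dw = 488 / 207

2.3575 dS/m


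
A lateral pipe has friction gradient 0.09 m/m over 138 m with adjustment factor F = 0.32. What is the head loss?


hf = J * L * F = 0.09 * 138 * 0.32 = 3.9744 m

3.9744 m


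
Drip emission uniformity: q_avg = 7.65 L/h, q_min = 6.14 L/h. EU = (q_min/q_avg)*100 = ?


EU = (q_min/q_avg)*100 = (6.14/7.65)*100 = 80.2614%

80.2614 %


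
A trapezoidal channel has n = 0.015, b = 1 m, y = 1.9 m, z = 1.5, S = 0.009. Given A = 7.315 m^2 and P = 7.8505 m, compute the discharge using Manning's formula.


R = A/P = 7.315/7.8505 = 0.931788
Q = (1/0.015) * 7.315 * 0.931788^(2/3) * 0.009^0.5

44.1356 m^3/s


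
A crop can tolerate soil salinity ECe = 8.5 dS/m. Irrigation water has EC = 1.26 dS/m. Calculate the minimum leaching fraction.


LR = ECiw / (5*ECe - ECiw)
LR = 1.26 / (5*8.5 - 1.26)
LR = 1.26 / 41.2400

0.0306


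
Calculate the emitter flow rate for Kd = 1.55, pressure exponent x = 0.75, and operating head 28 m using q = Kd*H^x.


q = Kd * H^x = 1.55 * 28^0.75 = 1.55 * 12.172184

18.8669 L/h


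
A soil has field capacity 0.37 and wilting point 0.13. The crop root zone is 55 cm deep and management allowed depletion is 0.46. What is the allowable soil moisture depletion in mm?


SMD = (FC - PWP) * d * MAD * 10
SMD = (0.37 - 0.13) * 55 * 0.46 * 10
SMD = 0.2400 * 55 * 0.46 * 10

60.7200 mm


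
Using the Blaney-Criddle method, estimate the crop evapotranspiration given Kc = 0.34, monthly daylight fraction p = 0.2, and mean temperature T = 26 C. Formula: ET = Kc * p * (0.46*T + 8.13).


ET = Kc * p * (0.46*T + 8.13)
ET = 0.34 * 0.2 * (0.46*26 + 8.13)
ET = 0.34 * 0.2 * 20.0900

1.3661 mm/day


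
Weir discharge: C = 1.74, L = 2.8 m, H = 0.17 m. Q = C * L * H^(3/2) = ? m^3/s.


Q = C * L * H^(3/2) = 1.74 * 2.8 * 0.17^1.5 = 1.74 * 2.8 * 0.070093

0.3415 m^3/s


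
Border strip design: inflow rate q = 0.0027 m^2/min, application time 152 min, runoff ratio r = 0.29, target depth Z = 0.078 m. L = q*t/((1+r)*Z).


L = q*t/((1+r)*Z)
L = 0.0027*152/((1+0.29)*0.078)
L = 0.4104/0.10062

4.0787 m


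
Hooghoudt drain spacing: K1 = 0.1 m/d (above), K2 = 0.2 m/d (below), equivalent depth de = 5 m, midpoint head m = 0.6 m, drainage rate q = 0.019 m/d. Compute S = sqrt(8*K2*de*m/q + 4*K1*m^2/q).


S^2 = 8*K2*de*m/q + 4*K1*m^2/q
S^2 = 8*0.2*5*0.6/0.019 + 4*0.1*0.6^2/0.019
S = sqrt(260.2105)

16.1310 m


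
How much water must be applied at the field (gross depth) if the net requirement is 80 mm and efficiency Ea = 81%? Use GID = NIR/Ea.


Ea = 81% = 0.81
GID = NIR / Ea = 80 / 0.81 = 98.7654 mm

98.7654 mm


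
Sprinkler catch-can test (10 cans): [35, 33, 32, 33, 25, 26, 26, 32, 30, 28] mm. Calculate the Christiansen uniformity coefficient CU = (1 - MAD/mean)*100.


mean = 30.000000 mm
MAD = 3.000000 mm
CU = (1 - 3.000000/30.000000)*100

90.0000 %


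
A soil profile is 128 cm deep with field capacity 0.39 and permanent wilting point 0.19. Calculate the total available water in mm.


AWC = (FC - PWP) * d * 10
AWC = (0.39 - 0.19) * 128 * 10
AWC = 0.2000 * 128 * 10

256.0000 mm


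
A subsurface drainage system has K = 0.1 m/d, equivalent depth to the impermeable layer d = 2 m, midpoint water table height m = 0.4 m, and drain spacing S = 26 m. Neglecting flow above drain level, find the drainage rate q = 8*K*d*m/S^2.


q = 8*K*d*m/S^2
q = 8*0.1*2*0.4/26^2
q = 0.6400 / 676

9.4675e-04 m/d


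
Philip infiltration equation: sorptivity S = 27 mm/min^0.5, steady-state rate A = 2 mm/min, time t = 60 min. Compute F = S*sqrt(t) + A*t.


F = S*sqrt(t) + A*t
F = 27*sqrt(60) + 2*60
F = 27*7.745967 + 120

329.1411 mm


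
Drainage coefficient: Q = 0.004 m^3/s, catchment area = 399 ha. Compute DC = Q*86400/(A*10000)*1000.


DC = Q * 86400 / (A * 10000) * 1000
DC = 0.004 * 86400 / (399 * 10000) * 1000
DC = 345600.0000 / 3990000

0.0866 mm/day


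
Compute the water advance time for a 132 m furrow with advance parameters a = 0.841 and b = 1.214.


t = (L/a)^(1/b)
t = (132/0.841)^(1/1.214)
t = 156.956005^(1/1.214)

64.3744 min


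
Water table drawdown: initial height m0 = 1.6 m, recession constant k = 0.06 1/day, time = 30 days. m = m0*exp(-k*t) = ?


m = m0 * exp(-k*t)
m = 1.6 * exp(-0.06 * 30)
m = 1.6 * exp(-1.8000)

0.2645 m


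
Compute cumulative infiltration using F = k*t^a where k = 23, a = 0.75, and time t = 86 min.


F = k * t^a = 23 * 86^0.75
F = 23 * 28.240595

649.5337 mm


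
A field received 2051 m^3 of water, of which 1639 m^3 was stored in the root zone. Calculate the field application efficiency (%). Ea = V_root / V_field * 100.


Ea = V_root / V_field * 100 = 1639 / 2051 * 100 = 79.9122%

79.9122 %


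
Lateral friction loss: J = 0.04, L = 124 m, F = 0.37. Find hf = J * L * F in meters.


hf = J * L * F = 0.04 * 124 * 0.37 = 1.8352 m

1.8352 m


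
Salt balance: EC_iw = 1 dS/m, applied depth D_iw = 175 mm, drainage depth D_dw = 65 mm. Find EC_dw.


EC_dw = EC_iw * D_iw / D_dw
EC_dw = 1 * 175 / 65
EC_dw = 175 / 65

2.6923 dS/m


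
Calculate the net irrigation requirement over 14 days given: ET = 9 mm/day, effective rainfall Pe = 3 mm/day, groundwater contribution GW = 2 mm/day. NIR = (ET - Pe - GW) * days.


Daily deficit = ET - Pe - GW = 9 - 3 - 2 = 4 mm/day
NIR = 4 * 14 = 56 mm

56.0000 mm


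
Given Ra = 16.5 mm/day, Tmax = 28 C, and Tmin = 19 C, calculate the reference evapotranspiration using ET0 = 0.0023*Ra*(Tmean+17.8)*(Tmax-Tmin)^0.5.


Tmean = (Tmax + Tmin)/2 = (28 + 19)/2 = 23.5
ET0 = 0.0023 * 16.5 * (23.5 + 17.8) * sqrt(28 - 19)
ET0 = 0.0023 * 16.5 * 41.3 * 3.000000

4.7020 mm/day


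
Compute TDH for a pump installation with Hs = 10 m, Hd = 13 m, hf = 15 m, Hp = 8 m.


TDH = Hs + Hd + hf + Hp = 10 + 13 + 15 + 8 = 46

46 m


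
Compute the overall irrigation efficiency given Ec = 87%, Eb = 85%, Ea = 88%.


Ec = 0.87, Eb = 0.85, Ea = 0.88
E = 0.87 * 0.85 * 0.88 * 100 = 65.0760%

65.0760 %


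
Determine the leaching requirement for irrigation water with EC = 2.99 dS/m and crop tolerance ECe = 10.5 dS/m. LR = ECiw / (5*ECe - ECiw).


LR = ECiw / (5*ECe - ECiw)
LR = 2.99 / (5*10.5 - 2.99)
LR = 2.99 / 49.5100

0.0604


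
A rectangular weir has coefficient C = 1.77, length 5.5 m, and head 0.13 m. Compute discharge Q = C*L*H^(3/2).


Q = C * L * H^(3/2) = 1.77 * 5.5 * 0.13^1.5 = 1.77 * 5.5 * 0.046872

0.4563 m^3/s


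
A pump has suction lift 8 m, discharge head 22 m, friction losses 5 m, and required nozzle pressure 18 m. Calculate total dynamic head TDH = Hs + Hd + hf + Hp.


TDH = Hs + Hd + hf + Hp = 8 + 22 + 5 + 18 = 53

53 m


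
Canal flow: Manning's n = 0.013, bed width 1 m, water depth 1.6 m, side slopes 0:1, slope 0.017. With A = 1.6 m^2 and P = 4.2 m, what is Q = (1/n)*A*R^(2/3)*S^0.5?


R = A/P = 1.6/4.2 = 0.380952
Q = (1/0.013) * 1.6 * 0.380952^(2/3) * 0.017^0.5

8.4330 m^3/s
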